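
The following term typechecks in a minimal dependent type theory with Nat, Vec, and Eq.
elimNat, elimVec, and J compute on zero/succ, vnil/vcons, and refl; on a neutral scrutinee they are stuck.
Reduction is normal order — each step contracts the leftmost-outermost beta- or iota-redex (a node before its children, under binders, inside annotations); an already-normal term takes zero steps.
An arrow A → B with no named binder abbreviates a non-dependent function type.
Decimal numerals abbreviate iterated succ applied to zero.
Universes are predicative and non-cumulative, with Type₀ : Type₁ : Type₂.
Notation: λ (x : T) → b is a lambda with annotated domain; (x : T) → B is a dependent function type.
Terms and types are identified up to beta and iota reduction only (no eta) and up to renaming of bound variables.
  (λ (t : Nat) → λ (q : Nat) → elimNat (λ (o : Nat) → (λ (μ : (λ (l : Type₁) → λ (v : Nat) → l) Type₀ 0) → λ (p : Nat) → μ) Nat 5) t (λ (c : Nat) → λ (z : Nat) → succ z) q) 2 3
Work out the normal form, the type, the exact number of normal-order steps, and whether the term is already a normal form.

normal form:
  5
the term's type:
  Nat
reduction steps (normal order): 12
already normal: no
first redex: a beta-redex


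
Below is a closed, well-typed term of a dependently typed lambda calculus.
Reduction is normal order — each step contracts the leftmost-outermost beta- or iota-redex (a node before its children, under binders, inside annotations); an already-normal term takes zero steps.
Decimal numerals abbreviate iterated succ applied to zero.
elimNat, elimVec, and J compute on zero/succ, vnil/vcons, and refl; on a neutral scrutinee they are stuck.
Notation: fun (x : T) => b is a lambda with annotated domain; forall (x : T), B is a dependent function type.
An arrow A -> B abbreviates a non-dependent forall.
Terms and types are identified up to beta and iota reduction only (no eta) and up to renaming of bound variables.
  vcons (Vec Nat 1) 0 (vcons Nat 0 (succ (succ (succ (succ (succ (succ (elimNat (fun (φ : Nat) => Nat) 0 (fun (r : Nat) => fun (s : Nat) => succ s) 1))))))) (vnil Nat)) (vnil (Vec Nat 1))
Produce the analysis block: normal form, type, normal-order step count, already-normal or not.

normal form:
  vcons (Vec Nat 1) 0 (vcons Nat 0 7 (vnil Nat)) (vnil (Vec Nat 1))
type:
  Vec (Vec Nat 1) 1
normal-order step count: 4
started in normal form: no
first contracted redex: an elimNat iota-redex


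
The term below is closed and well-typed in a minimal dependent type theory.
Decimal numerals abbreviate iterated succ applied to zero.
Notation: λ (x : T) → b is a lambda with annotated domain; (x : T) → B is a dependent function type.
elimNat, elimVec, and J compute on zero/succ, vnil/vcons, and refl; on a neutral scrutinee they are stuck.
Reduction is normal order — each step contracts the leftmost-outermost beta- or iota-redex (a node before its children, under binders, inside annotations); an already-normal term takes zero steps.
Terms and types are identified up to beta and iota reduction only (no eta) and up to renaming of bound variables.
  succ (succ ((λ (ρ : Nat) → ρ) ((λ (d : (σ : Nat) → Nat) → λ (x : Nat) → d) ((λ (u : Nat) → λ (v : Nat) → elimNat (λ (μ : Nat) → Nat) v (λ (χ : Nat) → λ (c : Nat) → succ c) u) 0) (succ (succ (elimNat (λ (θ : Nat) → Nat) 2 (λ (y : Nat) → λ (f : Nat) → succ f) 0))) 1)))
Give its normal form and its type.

reduced normal form:
  3
the term's type:
  Nat
observation: the leftmost-outermost redex is a beta-redex, and normalization takes 6 steps.


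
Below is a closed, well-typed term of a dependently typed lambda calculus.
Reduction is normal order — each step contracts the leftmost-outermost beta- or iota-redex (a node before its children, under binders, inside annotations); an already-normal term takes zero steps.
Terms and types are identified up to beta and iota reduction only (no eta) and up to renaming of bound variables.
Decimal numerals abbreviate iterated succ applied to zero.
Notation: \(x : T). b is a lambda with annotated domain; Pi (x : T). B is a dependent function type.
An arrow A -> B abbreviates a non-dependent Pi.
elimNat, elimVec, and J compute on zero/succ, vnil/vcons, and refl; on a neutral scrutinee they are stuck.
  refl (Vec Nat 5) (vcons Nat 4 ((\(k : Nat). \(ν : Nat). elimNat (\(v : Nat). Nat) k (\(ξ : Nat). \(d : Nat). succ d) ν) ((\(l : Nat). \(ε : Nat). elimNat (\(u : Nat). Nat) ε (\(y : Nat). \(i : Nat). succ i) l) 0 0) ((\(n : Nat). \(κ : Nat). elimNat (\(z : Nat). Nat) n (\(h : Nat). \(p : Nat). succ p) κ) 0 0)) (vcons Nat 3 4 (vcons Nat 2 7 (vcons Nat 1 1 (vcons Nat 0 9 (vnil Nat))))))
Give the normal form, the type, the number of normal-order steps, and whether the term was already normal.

reduced normal form:
  refl (Vec Nat 5) (vcons Nat 4 0 (vcons Nat 3 4 (vcons Nat 2 7 (vcons Nat 1 1 (vcons Nat 0 9 (vnil Nat))))))
inferred type:
  Eq (Vec Nat 5) (vcons Nat 4 0 (vcons Nat 3 4 (vcons Nat 2 7 (vcons Nat 1 1 (vcons Nat 0 9 (vnil Nat)))))) (vcons Nat 4 0 (vcons Nat 3 4 (vcons Nat 2 7 (vcons Nat 1 1 (vcons Nat 0 9 (vnil Nat))))))
reduction steps (normal order): 9
started in normal form: no
first redex: a beta-redex


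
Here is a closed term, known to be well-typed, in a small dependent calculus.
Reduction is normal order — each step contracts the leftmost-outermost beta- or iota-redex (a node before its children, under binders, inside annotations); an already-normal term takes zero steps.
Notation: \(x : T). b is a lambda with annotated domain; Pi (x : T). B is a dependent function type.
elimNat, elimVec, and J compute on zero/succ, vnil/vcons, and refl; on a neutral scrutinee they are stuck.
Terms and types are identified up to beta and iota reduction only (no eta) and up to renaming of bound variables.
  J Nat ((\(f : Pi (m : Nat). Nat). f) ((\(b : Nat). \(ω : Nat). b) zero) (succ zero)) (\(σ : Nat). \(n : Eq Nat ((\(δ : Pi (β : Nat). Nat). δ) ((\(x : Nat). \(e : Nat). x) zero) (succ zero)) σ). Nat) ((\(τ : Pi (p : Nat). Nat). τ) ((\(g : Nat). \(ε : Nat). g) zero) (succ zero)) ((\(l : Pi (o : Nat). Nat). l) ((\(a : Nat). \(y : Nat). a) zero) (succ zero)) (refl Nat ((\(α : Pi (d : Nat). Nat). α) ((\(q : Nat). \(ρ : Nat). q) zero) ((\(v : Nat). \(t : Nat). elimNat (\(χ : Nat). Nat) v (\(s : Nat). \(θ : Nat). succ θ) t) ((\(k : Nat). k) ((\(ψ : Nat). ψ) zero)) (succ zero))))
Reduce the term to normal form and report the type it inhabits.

resulting normal form:
  zero
type:
  Nat
observation: reduction starts at a J iota-redex, and 4 normal-order steps reach the normal form.


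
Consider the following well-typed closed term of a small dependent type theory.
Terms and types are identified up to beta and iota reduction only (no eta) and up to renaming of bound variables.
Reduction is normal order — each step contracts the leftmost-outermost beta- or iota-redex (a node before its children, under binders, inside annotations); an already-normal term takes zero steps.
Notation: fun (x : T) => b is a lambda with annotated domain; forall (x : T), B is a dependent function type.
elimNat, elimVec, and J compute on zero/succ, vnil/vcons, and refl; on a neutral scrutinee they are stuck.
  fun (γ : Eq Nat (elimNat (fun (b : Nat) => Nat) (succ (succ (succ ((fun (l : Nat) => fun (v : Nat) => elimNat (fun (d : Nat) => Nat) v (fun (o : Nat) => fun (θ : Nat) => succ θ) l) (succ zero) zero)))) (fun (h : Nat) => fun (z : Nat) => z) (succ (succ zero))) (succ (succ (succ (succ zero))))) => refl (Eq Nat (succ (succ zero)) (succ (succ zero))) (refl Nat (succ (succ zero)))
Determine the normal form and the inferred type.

reduced normal form:
  fun (γ : Eq Nat (succ (succ (succ (succ zero)))) (succ (succ (succ (succ zero))))) => refl (Eq Nat (succ (succ zero)) (succ (succ zero))) (refl Nat (succ (succ zero)))
inferred type:
  forall (γ : Eq Nat (succ (succ (succ (succ zero)))) (succ (succ (succ (succ zero))))), Eq (Eq Nat (succ (succ zero)) (succ (succ zero))) (refl Nat (succ (succ zero))) (refl Nat (succ (succ zero)))


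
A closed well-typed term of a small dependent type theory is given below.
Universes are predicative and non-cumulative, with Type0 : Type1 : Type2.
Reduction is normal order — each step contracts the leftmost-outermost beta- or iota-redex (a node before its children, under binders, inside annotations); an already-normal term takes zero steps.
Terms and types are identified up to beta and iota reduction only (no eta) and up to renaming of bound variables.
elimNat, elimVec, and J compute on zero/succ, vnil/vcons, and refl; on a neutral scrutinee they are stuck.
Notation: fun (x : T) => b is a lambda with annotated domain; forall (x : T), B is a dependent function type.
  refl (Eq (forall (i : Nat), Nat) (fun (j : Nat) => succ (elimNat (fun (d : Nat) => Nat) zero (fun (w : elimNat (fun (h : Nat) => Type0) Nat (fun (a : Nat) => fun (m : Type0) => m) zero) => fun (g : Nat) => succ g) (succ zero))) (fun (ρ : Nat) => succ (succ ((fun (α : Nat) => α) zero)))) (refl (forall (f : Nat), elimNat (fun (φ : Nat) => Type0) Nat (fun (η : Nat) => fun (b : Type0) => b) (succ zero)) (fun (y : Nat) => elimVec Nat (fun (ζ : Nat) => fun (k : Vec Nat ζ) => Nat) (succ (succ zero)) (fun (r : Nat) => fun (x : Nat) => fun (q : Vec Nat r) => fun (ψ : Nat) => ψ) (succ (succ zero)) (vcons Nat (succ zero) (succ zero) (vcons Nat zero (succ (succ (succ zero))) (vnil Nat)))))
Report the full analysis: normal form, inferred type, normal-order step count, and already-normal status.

resulting normal form:
  refl (Eq (forall (i : Nat), Nat) (fun (j : Nat) => succ (succ zero)) (fun (d : Nat) => succ (succ zero))) (refl (forall (w : Nat), Nat) (fun (h : Nat) => succ (succ zero)))
the term's type:
  Eq (Eq (forall (i : Nat), Nat) (fun (j : Nat) => succ (succ zero)) (fun (d : Nat) => succ (succ zero))) (refl (forall (w : Nat), Nat) (fun (h : Nat) => succ (succ zero))) (refl (forall (a : Nat), Nat) (fun (m : Nat) => succ (succ zero)))
normal-order step count: 20
started in normal form: no
first contracted redex: an elimNat iota-redex


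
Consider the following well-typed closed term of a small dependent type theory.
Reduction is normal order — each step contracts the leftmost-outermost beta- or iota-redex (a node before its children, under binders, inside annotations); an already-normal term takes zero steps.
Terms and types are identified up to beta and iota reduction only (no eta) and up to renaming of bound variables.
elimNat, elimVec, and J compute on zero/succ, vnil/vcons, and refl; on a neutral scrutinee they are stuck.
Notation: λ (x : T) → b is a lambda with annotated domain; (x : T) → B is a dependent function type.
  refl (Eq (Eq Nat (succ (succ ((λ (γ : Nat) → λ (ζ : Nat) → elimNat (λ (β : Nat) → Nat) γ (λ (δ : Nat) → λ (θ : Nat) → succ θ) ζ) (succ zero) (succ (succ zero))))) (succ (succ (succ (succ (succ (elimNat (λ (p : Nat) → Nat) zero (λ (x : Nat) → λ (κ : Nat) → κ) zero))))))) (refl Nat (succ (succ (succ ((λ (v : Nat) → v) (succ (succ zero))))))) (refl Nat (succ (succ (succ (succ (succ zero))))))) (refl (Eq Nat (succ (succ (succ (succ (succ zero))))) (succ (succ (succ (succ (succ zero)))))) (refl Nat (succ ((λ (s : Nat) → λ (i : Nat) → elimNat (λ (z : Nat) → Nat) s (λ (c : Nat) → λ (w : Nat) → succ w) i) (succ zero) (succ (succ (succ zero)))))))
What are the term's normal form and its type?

resulting normal form:
  refl (Eq (Eq Nat (succ (succ (succ (succ (succ zero))))) (succ (succ (succ (succ (succ zero)))))) (refl Nat (succ (succ (succ (succ (succ zero)))))) (refl Nat (succ (succ (succ (succ (succ zero))))))) (refl (Eq Nat (succ (succ (succ (succ (succ zero))))) (succ (succ (succ (succ (succ zero)))))) (refl Nat (succ (succ (succ (succ (succ zero)))))))
the term's type:
  Eq (Eq (Eq Nat (succ (succ (succ (succ (succ zero))))) (succ (succ (succ (succ (succ zero)))))) (refl Nat (succ (succ (succ (succ (succ zero)))))) (refl Nat (succ (succ (succ (succ (succ zero))))))) (refl (Eq Nat (succ (succ (succ (succ (succ zero))))) (succ (succ (succ (succ (succ zero)))))) (refl Nat (succ (succ (succ (succ (succ zero))))))) (refl (Eq Nat (succ (succ (succ (succ (succ zero))))) (succ (succ (succ (succ (succ zero)))))) (refl Nat (succ (succ (succ (succ (succ zero)))))))


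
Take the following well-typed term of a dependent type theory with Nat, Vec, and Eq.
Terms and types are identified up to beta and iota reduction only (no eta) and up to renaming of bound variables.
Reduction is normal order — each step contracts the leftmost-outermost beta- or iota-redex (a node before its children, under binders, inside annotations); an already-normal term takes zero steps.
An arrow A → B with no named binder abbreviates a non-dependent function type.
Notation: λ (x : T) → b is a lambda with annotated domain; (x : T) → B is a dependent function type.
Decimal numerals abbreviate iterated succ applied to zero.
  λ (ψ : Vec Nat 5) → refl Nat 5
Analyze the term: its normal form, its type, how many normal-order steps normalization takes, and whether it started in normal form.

resulting normal form:
  λ (ψ : Vec Nat 5) → refl Nat 5
type:
  Vec Nat 5 → Eq Nat 5 5
normal-order step count: 0
term was already normal: yes


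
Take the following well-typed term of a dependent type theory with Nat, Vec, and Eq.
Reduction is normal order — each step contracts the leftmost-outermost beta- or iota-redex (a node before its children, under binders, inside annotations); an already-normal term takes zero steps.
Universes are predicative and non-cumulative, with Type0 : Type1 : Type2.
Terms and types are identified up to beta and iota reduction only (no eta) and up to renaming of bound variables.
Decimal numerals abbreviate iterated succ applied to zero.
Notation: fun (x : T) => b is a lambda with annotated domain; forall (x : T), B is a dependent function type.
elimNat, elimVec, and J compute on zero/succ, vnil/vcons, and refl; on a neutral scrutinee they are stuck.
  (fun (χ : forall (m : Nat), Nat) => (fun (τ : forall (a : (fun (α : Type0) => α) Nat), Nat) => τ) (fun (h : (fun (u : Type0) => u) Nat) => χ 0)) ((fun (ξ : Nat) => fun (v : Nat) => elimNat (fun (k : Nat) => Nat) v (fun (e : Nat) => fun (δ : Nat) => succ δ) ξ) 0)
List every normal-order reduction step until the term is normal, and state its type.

reduction (normal order):
  (fun (χ : forall (m : Nat), Nat) => (fun (τ : forall (a : (fun (α : Type0) => α) Nat), Nat) => τ) (fun (h : (fun (u : Type0) => u) Nat) => χ 0)) ((fun (ξ : Nat) => fun (v : Nat) => elimNat (fun (k : Nat) => Nat) v (fun (e : Nat) => fun (δ : Nat) => succ δ) ξ) 0)
  ~> (fun (χ : forall (m : (fun (τ : Type0) => τ) Nat), Nat) => χ) (fun (a : (fun (α : Type0) => α) Nat) => (fun (h : Nat) => fun (u : Nat) => elimNat (fun (ξ : Nat) => Nat) u (fun (v : Nat) => fun (k : Nat) => succ k) h) 0 0)
  ~> fun (χ : (fun (m : Type0) => m) Nat) => (fun (τ : Nat) => fun (a : Nat) => elimNat (fun (α : Nat) => Nat) a (fun (h : Nat) => fun (u : Nat) => succ u) τ) 0 0
  ~> fun (χ : Nat) => (fun (m : Nat) => fun (τ : Nat) => elimNat (fun (a : Nat) => Nat) τ (fun (α : Nat) => fun (h : Nat) => succ h) m) 0 0
  ~> fun (χ : Nat) => (fun (m : Nat) => elimNat (fun (τ : Nat) => Nat) m (fun (a : Nat) => fun (α : Nat) => succ α) 0) 0
  ~> fun (χ : Nat) => elimNat (fun (m : Nat) => Nat) 0 (fun (τ : Nat) => fun (a : Nat) => succ a) 0
  ~> fun (χ : Nat) => 0
type:
  forall (χ : Nat), Nat


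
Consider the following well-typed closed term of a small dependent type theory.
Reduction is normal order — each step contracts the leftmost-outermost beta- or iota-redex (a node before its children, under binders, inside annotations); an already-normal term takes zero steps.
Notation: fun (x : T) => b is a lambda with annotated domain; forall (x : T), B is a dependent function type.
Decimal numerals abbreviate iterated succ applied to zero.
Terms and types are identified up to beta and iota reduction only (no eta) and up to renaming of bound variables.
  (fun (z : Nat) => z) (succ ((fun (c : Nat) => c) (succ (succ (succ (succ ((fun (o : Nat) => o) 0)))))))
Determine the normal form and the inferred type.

resulting normal form:
  5
inferred type:
  Nat


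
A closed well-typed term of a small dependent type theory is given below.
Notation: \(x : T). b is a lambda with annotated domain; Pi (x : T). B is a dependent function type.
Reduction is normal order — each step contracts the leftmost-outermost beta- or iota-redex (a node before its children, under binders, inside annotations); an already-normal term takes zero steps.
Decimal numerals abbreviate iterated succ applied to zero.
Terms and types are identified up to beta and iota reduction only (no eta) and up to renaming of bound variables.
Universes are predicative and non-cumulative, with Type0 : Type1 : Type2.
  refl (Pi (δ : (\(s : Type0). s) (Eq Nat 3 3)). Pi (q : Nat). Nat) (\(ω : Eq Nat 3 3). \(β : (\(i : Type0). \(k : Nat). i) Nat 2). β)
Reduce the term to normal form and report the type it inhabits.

resulting normal form:
  refl (Pi (δ : Eq Nat 3 3). Pi (s : Nat). Nat) (\(q : Eq Nat 3 3). \(ω : Nat). ω)
the term's type:
  Eq (Pi (δ : Eq Nat 3 3). Pi (s : Nat). Nat) (\(q : Eq Nat 3 3). \(ω : Nat). ω) (\(β : Eq Nat 3 3). \(i : Nat). i)


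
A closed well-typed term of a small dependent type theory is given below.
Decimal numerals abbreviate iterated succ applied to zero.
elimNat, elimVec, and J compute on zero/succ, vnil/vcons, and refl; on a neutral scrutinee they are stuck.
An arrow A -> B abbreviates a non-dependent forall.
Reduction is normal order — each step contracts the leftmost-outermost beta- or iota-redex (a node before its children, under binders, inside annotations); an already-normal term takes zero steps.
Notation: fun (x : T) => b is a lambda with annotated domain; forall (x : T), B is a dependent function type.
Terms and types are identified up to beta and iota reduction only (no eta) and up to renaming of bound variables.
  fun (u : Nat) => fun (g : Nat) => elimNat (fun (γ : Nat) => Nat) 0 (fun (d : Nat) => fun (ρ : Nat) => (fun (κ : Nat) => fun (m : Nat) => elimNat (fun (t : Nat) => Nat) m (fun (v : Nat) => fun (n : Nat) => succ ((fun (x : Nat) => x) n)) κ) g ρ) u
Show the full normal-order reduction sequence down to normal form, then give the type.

normal-order reduction:
  fun (u : Nat) => fun (g : Nat) => elimNat (fun (γ : Nat) => Nat) 0 (fun (d : Nat) => fun (ρ : Nat) => (fun (κ : Nat) => fun (m : Nat) => elimNat (fun (t : Nat) => Nat) m (fun (v : Nat) => fun (n : Nat) => succ ((fun (x : Nat) => x) n)) κ) g ρ) u
  ~> fun (u : Nat) => fun (g : Nat) => elimNat (fun (γ : Nat) => Nat) 0 (fun (d : Nat) => fun (ρ : Nat) => (fun (κ : Nat) => elimNat (fun (m : Nat) => Nat) κ (fun (t : Nat) => fun (v : Nat) => succ ((fun (n : Nat) => n) v)) g) ρ) u
  ~> fun (u : Nat) => fun (g : Nat) => elimNat (fun (γ : Nat) => Nat) 0 (fun (d : Nat) => fun (ρ : Nat) => elimNat (fun (κ : Nat) => Nat) ρ (fun (m : Nat) => fun (t : Nat) => succ ((fun (v : Nat) => v) t)) g) u
  ~> fun (u : Nat) => fun (g : Nat) => elimNat (fun (γ : Nat) => Nat) 0 (fun (d : Nat) => fun (ρ : Nat) => elimNat (fun (κ : Nat) => Nat) ρ (fun (m : Nat) => fun (t : Nat) => succ t) g) u
the term's type:
  Nat -> Nat -> Nat


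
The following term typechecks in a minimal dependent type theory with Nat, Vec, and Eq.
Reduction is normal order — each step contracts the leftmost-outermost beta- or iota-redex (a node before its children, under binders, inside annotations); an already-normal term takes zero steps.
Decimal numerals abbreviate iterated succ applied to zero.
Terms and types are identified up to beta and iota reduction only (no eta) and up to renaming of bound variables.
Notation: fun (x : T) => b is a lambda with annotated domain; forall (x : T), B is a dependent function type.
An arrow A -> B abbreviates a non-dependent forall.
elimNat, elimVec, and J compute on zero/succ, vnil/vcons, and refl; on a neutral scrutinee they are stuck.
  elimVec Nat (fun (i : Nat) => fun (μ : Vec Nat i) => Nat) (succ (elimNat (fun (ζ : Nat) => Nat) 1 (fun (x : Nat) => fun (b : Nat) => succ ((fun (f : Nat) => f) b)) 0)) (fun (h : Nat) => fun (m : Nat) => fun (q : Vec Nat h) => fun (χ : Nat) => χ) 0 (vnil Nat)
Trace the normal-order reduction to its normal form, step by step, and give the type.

normal-order reduction:
  elimVec Nat (fun (i : Nat) => fun (μ : Vec Nat i) => Nat) (succ (elimNat (fun (ζ : Nat) => Nat) 1 (fun (x : Nat) => fun (b : Nat) => succ ((fun (f : Nat) => f) b)) 0)) (fun (h : Nat) => fun (m : Nat) => fun (q : Vec Nat h) => fun (χ : Nat) => χ) 0 (vnil Nat)
  ~> succ (elimNat (fun (i : Nat) => Nat) 1 (fun (μ : Nat) => fun (ζ : Nat) => succ ((fun (x : Nat) => x) ζ)) 0)
  ~> 2
inferred type:
  Nat


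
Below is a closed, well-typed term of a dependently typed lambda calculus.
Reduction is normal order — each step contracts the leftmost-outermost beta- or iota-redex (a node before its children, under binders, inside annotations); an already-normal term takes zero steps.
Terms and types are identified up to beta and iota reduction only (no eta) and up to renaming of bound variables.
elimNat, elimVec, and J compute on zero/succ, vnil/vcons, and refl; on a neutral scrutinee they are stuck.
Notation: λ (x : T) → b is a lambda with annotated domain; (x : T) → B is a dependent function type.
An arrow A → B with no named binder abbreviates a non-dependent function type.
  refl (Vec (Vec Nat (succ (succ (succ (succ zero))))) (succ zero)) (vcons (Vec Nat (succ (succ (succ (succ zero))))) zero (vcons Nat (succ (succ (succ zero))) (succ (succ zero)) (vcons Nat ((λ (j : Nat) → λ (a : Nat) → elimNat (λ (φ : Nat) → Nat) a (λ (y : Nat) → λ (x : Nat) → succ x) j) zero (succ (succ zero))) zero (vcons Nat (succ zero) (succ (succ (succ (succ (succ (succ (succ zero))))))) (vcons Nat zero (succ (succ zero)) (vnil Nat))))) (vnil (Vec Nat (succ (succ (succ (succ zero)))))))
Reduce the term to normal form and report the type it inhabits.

resulting normal form:
  refl (Vec (Vec Nat (succ (succ (succ (succ zero))))) (succ zero)) (vcons (Vec Nat (succ (succ (succ (succ zero))))) zero (vcons Nat (succ (succ (succ zero))) (succ (succ zero)) (vcons Nat (succ (succ zero)) zero (vcons Nat (succ zero) (succ (succ (succ (succ (succ (succ (succ zero))))))) (vcons Nat zero (succ (succ zero)) (vnil Nat))))) (vnil (Vec Nat (succ (succ (succ (succ zero)))))))
type:
  Eq (Vec (Vec Nat (succ (succ (succ (succ zero))))) (succ zero)) (vcons (Vec Nat (succ (succ (succ (succ zero))))) zero (vcons Nat (succ (succ (succ zero))) (succ (succ zero)) (vcons Nat (succ (succ zero)) zero (vcons Nat (succ zero) (succ (succ (succ (succ (succ (succ (succ zero))))))) (vcons Nat zero (succ (succ zero)) (vnil Nat))))) (vnil (Vec Nat (succ (succ (succ (succ zero))))))) (vcons (Vec Nat (succ (succ (succ (succ zero))))) zero (vcons Nat (succ (succ (succ zero))) (succ (succ zero)) (vcons Nat (succ (succ zero)) zero (vcons Nat (succ zero) (succ (succ (succ (succ (succ (succ (succ zero))))))) (vcons Nat zero (succ (succ zero)) (vnil Nat))))) (vnil (Vec Nat (succ (succ (succ (succ zero)))))))


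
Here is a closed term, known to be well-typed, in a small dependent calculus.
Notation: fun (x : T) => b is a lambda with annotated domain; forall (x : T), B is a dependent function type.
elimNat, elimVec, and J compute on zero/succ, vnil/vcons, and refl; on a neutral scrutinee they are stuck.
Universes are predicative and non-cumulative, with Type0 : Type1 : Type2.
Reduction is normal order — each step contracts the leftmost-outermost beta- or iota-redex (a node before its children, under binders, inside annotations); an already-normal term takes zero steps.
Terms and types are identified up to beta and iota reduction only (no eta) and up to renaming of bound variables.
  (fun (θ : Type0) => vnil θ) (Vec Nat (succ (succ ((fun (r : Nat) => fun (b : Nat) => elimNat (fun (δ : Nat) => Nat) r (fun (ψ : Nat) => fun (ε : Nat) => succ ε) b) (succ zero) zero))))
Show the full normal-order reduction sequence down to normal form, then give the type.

normal-order reduction:
  (fun (θ : Type0) => vnil θ) (Vec Nat (succ (succ ((fun (r : Nat) => fun (b : Nat) => elimNat (fun (δ : Nat) => Nat) r (fun (ψ : Nat) => fun (ε : Nat) => succ ε) b) (succ zero) zero))))
  ~> vnil (Vec Nat (succ (succ ((fun (θ : Nat) => fun (r : Nat) => elimNat (fun (b : Nat) => Nat) θ (fun (δ : Nat) => fun (ψ : Nat) => succ ψ) r) (succ zero) zero))))
  ~> vnil (Vec Nat (succ (succ ((fun (θ : Nat) => elimNat (fun (r : Nat) => Nat) (succ zero) (fun (b : Nat) => fun (δ : Nat) => succ δ) θ) zero))))
  ~> vnil (Vec Nat (succ (succ (elimNat (fun (θ : Nat) => Nat) (succ zero) (fun (r : Nat) => fun (b : Nat) => succ b) zero))))
  ~> vnil (Vec Nat (succ (succ (succ zero))))
inferred type:
  Vec (Vec Nat (succ (succ (succ zero)))) zero


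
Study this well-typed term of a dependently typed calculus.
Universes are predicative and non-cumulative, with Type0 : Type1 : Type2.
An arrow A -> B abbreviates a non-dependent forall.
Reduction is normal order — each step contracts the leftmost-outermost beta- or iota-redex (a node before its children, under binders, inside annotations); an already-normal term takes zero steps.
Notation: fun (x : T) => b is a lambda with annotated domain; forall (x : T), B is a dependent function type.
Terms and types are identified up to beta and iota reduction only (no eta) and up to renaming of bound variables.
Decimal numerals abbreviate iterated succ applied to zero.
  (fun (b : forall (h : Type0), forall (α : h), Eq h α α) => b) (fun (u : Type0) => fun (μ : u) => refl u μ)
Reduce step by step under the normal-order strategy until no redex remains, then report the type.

normal-order reduction:
  (fun (b : forall (h : Type0), forall (α : h), Eq h α α) => b) (fun (u : Type0) => fun (μ : u) => refl u μ)
  ~> fun (b : Type0) => fun (h : b) => refl b h
the term's type:
  forall (b : Type0), forall (h : b), Eq b h h


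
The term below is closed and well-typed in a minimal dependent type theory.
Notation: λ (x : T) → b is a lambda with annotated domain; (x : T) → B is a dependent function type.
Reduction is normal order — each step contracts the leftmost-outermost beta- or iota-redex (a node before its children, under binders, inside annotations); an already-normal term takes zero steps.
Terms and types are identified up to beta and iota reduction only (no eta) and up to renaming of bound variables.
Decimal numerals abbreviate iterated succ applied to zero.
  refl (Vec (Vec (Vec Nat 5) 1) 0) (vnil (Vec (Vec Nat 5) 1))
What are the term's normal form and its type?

reduced normal form:
  refl (Vec (Vec (Vec Nat 5) 1) 0) (vnil (Vec (Vec Nat 5) 1))
inferred type:
  Eq (Vec (Vec (Vec Nat 5) 1) 0) (vnil (Vec (Vec Nat 5) 1)) (vnil (Vec (Vec Nat 5) 1))
observation: the term is already in normal form.


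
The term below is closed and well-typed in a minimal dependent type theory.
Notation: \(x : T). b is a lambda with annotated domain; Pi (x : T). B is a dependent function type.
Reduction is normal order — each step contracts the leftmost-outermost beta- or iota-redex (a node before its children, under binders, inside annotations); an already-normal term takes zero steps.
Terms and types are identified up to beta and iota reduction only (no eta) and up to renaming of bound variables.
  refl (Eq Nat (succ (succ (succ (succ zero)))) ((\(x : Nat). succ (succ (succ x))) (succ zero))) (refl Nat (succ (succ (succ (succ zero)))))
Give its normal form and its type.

normal form:
  refl (Eq Nat (succ (succ (succ (succ zero)))) (succ (succ (succ (succ zero))))) (refl Nat (succ (succ (succ (succ zero)))))
inferred type:
  Eq (Eq Nat (succ (succ (succ (succ zero)))) (succ (succ (succ (succ zero))))) (refl Nat (succ (succ (succ (succ zero))))) (refl Nat (succ (succ (succ (succ zero)))))
observation: the term reaches its normal form after 1 normal-order step.


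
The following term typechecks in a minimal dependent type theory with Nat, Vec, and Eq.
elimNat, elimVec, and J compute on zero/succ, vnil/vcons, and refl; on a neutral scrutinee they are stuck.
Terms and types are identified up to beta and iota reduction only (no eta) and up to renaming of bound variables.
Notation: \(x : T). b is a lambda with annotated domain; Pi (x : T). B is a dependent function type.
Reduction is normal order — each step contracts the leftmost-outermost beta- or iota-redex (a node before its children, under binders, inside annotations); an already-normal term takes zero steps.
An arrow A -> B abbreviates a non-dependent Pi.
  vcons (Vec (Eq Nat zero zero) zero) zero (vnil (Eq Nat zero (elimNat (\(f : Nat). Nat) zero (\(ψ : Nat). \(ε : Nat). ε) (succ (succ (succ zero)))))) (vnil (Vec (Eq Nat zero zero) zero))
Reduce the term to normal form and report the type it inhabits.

resulting normal form:
  vcons (Vec (Eq Nat zero zero) zero) zero (vnil (Eq Nat zero zero)) (vnil (Vec (Eq Nat zero zero) zero))
the term's type:
  Vec (Vec (Eq Nat zero zero) zero) (succ zero)
observation: the leftmost-outermost redex is an elimNat iota-redex, and normalization takes 10 steps.


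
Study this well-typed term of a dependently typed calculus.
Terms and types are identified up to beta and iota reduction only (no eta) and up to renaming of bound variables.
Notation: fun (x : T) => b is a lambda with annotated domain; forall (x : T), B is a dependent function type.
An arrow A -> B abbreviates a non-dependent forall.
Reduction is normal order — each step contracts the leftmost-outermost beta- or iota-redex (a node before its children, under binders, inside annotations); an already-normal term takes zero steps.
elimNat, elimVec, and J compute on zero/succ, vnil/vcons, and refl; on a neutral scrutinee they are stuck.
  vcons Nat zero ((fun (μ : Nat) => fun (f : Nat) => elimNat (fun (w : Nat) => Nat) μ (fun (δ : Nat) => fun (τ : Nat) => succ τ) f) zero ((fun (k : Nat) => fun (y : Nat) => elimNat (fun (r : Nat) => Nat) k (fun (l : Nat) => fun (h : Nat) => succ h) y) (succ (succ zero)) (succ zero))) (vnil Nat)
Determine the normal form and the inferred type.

reduced normal form:
  vcons Nat zero (succ (succ (succ zero))) (vnil Nat)
the term's type:
  Vec Nat (succ zero)
observation: the first redex contracted is a beta-redex; the normal form is reached in 18 normal-order steps.


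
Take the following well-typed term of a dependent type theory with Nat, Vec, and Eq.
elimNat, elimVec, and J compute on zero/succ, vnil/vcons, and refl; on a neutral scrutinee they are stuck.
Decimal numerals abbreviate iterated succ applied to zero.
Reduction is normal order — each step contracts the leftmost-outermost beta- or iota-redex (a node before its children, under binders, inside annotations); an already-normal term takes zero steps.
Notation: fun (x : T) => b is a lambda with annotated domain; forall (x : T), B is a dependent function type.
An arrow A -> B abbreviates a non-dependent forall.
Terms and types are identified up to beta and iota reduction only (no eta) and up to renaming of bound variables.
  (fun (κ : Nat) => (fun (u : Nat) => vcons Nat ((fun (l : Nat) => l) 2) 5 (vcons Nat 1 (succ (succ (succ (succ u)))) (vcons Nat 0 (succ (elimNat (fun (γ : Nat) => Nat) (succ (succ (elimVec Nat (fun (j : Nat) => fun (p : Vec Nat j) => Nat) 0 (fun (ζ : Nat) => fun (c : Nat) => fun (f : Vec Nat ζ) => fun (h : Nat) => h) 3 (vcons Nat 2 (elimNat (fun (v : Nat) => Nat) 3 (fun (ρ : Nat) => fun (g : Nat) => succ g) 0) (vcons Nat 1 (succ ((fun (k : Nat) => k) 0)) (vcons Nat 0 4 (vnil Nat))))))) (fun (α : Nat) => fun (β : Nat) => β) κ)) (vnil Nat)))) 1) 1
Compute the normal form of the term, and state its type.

normal form:
  vcons Nat 2 5 (vcons Nat 1 5 (vcons Nat 0 3 (vnil Nat)))
the term's type:
  Vec Nat 3


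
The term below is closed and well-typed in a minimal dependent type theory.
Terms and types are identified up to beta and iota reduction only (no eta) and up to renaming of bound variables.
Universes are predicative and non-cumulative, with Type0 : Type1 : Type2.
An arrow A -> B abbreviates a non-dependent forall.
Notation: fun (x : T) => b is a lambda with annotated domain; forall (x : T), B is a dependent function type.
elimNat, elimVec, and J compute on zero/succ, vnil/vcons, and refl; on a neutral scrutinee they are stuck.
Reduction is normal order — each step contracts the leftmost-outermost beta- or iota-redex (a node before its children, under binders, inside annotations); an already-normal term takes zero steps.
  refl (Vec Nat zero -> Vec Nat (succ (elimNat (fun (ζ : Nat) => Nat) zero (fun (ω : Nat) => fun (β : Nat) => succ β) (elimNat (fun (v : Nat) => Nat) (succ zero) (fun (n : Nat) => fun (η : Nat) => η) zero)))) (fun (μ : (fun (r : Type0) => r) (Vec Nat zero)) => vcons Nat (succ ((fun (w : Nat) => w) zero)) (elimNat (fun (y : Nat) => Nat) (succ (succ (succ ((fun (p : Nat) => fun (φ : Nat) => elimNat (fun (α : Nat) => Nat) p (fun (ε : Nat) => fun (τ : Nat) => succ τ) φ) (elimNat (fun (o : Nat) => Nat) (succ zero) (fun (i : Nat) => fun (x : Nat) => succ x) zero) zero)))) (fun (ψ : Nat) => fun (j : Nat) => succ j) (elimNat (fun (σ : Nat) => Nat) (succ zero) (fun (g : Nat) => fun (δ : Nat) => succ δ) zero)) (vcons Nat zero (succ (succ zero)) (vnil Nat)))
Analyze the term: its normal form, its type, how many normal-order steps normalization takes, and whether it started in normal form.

reduced normal form:
  refl (Vec Nat zero -> Vec Nat (succ (succ zero))) (fun (ζ : Vec Nat zero) => vcons Nat (succ zero) (succ (succ (succ (succ (succ zero))))) (vcons Nat zero (succ (succ zero)) (vnil Nat)))
type:
  Eq (Vec Nat zero -> Vec Nat (succ (succ zero))) (fun (ζ : Vec Nat zero) => vcons Nat (succ zero) (succ (succ (succ (succ (succ zero))))) (vcons Nat zero (succ (succ zero)) (vnil Nat))) (fun (ω : Vec Nat zero) => vcons Nat (succ zero) (succ (succ (succ (succ (succ zero))))) (vcons Nat zero (succ (succ zero)) (vnil Nat)))
reduction steps (normal order): 16
already normal: no
first redex: an elimNat iota-redex


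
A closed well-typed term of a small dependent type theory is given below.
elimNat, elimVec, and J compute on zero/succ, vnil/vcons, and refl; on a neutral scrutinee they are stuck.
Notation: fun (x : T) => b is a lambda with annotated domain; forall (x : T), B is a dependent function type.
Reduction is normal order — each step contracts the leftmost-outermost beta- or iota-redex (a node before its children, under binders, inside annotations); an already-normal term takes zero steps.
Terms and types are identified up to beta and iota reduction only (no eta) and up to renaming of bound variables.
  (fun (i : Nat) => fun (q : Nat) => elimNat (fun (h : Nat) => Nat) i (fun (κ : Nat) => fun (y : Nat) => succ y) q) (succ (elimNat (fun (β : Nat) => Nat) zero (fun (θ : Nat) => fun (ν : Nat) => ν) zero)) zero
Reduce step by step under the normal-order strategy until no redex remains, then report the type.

reduction (normal order):
  (fun (i : Nat) => fun (q : Nat) => elimNat (fun (h : Nat) => Nat) i (fun (κ : Nat) => fun (y : Nat) => succ y) q) (succ (elimNat (fun (β : Nat) => Nat) zero (fun (θ : Nat) => fun (ν : Nat) => ν) zero)) zero
  ~> (fun (i : Nat) => elimNat (fun (q : Nat) => Nat) (succ (elimNat (fun (h : Nat) => Nat) zero (fun (κ : Nat) => fun (y : Nat) => y) zero)) (fun (β : Nat) => fun (θ : Nat) => succ θ) i) zero
  ~> elimNat (fun (i : Nat) => Nat) (succ (elimNat (fun (q : Nat) => Nat) zero (fun (h : Nat) => fun (κ : Nat) => κ) zero)) (fun (y : Nat) => fun (β : Nat) => succ β) zero
  ~> succ (elimNat (fun (i : Nat) => Nat) zero (fun (q : Nat) => fun (h : Nat) => h) zero)
  ~> succ zero
inferred type:
  Nat


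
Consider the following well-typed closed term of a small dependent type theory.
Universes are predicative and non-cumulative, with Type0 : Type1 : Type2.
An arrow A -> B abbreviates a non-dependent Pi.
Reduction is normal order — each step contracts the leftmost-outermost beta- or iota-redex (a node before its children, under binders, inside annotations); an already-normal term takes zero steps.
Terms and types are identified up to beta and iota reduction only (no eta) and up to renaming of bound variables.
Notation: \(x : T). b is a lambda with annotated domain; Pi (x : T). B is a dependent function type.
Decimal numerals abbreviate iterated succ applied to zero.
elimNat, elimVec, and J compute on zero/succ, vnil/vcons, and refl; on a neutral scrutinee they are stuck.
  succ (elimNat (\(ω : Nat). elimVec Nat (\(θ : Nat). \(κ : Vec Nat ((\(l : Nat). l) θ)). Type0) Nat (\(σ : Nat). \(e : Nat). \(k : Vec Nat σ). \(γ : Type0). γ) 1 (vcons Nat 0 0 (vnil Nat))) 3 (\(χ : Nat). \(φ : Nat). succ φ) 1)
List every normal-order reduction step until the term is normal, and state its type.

normal-order reduction sequence:
  succ (elimNat (\(ω : Nat). elimVec Nat (\(θ : Nat). \(κ : Vec Nat ((\(l : Nat). l) θ)). Type0) Nat (\(σ : Nat). \(e : Nat). \(k : Vec Nat σ). \(γ : Type0). γ) 1 (vcons Nat 0 0 (vnil Nat))) 3 (\(χ : Nat). \(φ : Nat). succ φ) 1)
  ~> succ ((\(ω : Nat). \(θ : Nat). succ θ) 0 (elimNat (\(κ : Nat). elimVec Nat (\(l : Nat). \(σ : Vec Nat ((\(e : Nat). e) l)). Type0) Nat (\(k : Nat). \(γ : Nat). \(χ : Vec Nat k). \(φ : Type0). φ) 1 (vcons Nat 0 0 (vnil Nat))) 3 (\(d : Nat). \(n : Nat). succ n) 0))
  ~> succ ((\(ω : Nat). succ ω) (elimNat (\(θ : Nat). elimVec Nat (\(κ : Nat). \(l : Vec Nat ((\(σ : Nat). σ) κ)). Type0) Nat (\(e : Nat). \(k : Nat). \(γ : Vec Nat e). \(χ : Type0). χ) 1 (vcons Nat 0 0 (vnil Nat))) 3 (\(φ : Nat). \(d : Nat). succ d) 0))
  ~> succ (succ (elimNat (\(ω : Nat). elimVec Nat (\(θ : Nat). \(κ : Vec Nat ((\(l : Nat). l) θ)). Type0) Nat (\(σ : Nat). \(e : Nat). \(k : Vec Nat σ). \(γ : Type0). γ) 1 (vcons Nat 0 0 (vnil Nat))) 3 (\(χ : Nat). \(φ : Nat). succ φ) 0))
  ~> 5
type:
  Nat


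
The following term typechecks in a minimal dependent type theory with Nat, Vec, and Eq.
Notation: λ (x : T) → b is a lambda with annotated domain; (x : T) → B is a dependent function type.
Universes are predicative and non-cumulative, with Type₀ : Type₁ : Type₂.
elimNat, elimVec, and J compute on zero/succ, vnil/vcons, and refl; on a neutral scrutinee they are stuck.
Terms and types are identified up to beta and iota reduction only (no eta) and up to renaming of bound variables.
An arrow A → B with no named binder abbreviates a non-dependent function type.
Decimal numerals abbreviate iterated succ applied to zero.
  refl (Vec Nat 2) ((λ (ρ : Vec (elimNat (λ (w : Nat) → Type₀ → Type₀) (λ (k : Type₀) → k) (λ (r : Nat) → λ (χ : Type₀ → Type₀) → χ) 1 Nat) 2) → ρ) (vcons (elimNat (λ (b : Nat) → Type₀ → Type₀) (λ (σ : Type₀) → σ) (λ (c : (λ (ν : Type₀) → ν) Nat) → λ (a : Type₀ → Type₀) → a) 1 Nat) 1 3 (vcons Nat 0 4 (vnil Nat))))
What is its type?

inferred type:
  Eq (Vec Nat 2) (vcons Nat 1 3 (vcons Nat 0 4 (vnil Nat))) (vcons Nat 1 3 (vcons Nat 0 4 (vnil Nat)))


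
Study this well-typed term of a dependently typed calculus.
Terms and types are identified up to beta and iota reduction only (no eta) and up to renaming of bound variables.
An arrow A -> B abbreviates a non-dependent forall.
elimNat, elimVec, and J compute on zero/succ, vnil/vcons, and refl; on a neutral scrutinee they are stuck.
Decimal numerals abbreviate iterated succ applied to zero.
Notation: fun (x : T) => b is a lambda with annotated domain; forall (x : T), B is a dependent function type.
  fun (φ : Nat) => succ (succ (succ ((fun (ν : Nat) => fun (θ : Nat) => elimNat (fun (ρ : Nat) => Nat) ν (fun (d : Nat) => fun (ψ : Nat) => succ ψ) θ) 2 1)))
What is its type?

inferred type:
  Nat -> Nat


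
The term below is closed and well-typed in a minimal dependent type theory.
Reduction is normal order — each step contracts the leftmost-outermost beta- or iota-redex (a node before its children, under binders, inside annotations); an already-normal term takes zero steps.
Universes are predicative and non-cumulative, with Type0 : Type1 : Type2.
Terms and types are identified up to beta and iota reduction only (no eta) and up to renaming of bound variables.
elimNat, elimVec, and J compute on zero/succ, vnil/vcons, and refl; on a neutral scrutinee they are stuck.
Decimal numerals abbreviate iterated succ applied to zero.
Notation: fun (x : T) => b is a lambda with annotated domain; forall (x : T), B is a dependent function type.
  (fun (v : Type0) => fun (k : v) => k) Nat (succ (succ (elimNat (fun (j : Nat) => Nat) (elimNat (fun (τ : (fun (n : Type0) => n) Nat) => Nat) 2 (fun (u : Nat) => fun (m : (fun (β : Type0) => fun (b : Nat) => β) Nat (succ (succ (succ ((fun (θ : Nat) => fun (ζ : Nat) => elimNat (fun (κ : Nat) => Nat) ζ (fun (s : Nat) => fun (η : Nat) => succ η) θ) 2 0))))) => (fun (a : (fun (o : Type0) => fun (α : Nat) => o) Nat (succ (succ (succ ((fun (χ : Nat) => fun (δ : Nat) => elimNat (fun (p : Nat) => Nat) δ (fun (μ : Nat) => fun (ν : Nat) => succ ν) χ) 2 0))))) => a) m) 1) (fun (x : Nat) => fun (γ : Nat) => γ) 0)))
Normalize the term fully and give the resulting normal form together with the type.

reduced normal form:
  4
inferred type:
  Nat
observation: 8 normal-order steps normalize the term, beginning with a beta-redex.
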